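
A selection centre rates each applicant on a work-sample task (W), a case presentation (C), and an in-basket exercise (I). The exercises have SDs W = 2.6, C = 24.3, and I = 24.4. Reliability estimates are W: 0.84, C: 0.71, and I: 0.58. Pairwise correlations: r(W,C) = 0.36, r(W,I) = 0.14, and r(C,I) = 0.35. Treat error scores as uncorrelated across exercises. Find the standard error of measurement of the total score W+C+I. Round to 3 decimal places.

Var(total) = 1192.61 + 478.297 = 1670.91.
True-score variance = 770.235 + 478.297 = 1248.53, so reliability = 0.7472.
Error variance = 1670.91 − 1248.53 = 422.375; SEM = √422.375 = 20.552.

20.552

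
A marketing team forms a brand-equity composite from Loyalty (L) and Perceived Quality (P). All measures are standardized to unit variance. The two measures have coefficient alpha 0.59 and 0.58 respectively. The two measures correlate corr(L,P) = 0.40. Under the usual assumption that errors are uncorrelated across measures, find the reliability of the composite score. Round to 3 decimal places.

0.704

Var(L+P) = 2 + 2·[0.40] = 2 + 0.8 = 2.8.
With uncorrelated errors the cross-covariances are all true-score covariance, so they carry over unchanged; only the diagonal terms shrink to ρᵢσᵢ².
True-score variance = [0.59 + 0.58] + 0.8 = 1.17 + 0.8 = 1.97.
Reliability = 1.97 / 2.8 = 0.704.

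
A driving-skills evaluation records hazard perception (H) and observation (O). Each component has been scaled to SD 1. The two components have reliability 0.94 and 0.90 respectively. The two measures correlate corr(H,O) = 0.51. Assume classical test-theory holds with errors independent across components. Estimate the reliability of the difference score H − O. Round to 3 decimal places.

0.837

Var(H−O) = 1 + 1 − 2·0.51 = 2 − 1.02 = 0.98.
Under uncorrelated errors the observed covariances equal the true-score covariances, so only the own-variance terms attenuate.
True-score variance = [0.94 + 0.90] − 1.02 = 1.84 − 1.02 = 0.82.
Reliability = 0.82 / 0.98 = 0.837.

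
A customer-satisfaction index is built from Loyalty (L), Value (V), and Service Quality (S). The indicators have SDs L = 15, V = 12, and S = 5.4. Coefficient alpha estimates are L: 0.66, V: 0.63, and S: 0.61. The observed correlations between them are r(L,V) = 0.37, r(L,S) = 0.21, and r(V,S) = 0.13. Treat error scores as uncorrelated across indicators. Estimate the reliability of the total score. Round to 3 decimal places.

0.758

Var(L+V+S) = 15² + 12² + 5.4² + 2·[15·12·0.37 + 15·5.4·0.21 + 12·5.4·0.13] = 398.16 + 184.068 = 582.228.
Because errors are independent across components, Cov(Tᵢ,Tⱼ) = Cov(Xᵢ,Xⱼ); the off-diagonal part of the true-score variance is the same as above.
True-score variance = [15²·0.66 + 12²·0.63 + 5.4²·0.61] + 184.068 = 257.008 + 184.068 = 441.076.
Reliability = 441.076 / 582.228 = 0.758.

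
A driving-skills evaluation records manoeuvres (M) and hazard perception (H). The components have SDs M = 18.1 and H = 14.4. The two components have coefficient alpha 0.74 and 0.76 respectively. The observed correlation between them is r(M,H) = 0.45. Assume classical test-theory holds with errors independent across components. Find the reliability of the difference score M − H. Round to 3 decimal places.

0.551

Var(M−H) = 18.1² + 14.4² − 2·18.1·14.4·0.45 = 534.97 − 234.576 = 300.394.
With uncorrelated errors the cross-covariances are all true-score covariance, so they carry over unchanged; only the diagonal terms shrink to ρᵢσᵢ².
True-score variance = [18.1²·0.74 + 14.4²·0.76] − 234.576 = 400.025 − 234.576 = 165.449.
Reliability = 165.449 / 300.394 = 0.551.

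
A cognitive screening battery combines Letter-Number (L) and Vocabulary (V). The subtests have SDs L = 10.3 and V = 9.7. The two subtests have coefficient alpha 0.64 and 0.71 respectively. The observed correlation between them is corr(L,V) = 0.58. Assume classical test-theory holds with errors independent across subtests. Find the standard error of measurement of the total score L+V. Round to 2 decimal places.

8.09

Var(total) = 200.18 + 115.896 = 316.076.
True-score variance = 134.702 + 115.896 = 250.597, so reliability = 0.7928.
Error variance = 316.076 − 250.597 = 65.4785; SEM = √65.4785 = 8.09.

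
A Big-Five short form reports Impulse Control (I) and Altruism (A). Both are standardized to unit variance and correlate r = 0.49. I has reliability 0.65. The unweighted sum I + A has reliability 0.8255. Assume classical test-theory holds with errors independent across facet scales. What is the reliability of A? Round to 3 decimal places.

0.830

Var(I+A) = 2 + 2·0.49 = 2.980.
True-score variance = ρ_I + ρ_A + 2·0.49, so 0.8255 = (0.65 + ρ_A + 0.98) / 2.980.
ρ_A = 0.8255·2.980 − 0.65 − 0.98 = 0.830.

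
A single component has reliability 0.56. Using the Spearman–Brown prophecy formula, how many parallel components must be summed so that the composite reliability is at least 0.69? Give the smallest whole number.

k ≥ ρ*(1−ρ₁)/(ρ₁(1−ρ*)) = 0.69·0.44 / (0.56·0.31) = 1.749.
Smallest integer k = 2.

2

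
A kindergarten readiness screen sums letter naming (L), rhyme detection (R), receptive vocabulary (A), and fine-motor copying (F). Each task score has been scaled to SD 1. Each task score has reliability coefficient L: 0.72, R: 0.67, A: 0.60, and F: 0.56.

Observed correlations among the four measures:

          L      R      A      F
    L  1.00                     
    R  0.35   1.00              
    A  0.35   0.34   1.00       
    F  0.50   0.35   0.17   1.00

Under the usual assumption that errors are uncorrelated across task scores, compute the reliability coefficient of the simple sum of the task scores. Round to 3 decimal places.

0.821

Var(L+R+A+F) = 4 + 2·[0.35 + 0.35 + 0.50 + 0.34 + 0.35 + 0.17] = 4 + 4.12 = 8.12.
Under uncorrelated errors the observed covariances equal the true-score covariances, so only the own-variance terms attenuate.
True-score variance = [0.72 + 0.67 + 0.60 + 0.56] + 4.12 = 2.55 + 4.12 = 6.67.
Reliability = 6.67 / 8.12 = 0.821.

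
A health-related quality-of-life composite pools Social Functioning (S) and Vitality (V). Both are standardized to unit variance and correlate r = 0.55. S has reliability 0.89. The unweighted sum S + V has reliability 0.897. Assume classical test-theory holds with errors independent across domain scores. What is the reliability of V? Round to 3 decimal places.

0.791

Var(S+V) = 2 + 2·0.55 = 3.100.
True-score variance = ρ_S + ρ_V + 2·0.55, so 0.897 = (0.89 + ρ_V + 1.10) / 3.100.
ρ_V = 0.897·3.100 − 0.89 − 1.10 = 0.791.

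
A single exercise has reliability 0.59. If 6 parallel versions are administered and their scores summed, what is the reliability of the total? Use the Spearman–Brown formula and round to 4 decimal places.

ρ_k = kρ / (1 + (k−1)ρ) = 6·0.59 / (1 + 5·0.59) = 3.540 / 3.950 = 0.8962.

0.8962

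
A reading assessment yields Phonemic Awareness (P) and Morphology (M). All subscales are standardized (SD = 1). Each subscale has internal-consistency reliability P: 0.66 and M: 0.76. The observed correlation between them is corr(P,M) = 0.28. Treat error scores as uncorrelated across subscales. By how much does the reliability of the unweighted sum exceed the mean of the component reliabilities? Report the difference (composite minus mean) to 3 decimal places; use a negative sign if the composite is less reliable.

Var(sum) = 2 + 0.56 = 2.56; true-score variance = 1.42 + 0.56 = 1.98; composite reliability = 0.7734.
Mean component reliability = 0.7100.
Difference = 0.7734 − 0.7100 = 0.063.

0.063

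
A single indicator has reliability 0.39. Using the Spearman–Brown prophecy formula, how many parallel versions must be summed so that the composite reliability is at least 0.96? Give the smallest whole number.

38

k ≥ ρ*(1−ρ₁)/(ρ₁(1−ρ*)) = 0.96·0.61 / (0.39·0.04) = 37.538.
Smallest integer k = 38.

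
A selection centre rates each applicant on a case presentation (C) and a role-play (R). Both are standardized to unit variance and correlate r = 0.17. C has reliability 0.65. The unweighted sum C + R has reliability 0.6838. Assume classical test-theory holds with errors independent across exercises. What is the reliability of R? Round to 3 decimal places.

0.610

Var(C+R) = 2 + 2·0.17 = 2.340.
True-score variance = ρ_C + ρ_R + 2·0.17, so 0.6838 = (0.65 + ρ_R + 0.34) / 2.340.
ρ_R = 0.6838·2.340 − 0.65 − 0.34 = 0.610.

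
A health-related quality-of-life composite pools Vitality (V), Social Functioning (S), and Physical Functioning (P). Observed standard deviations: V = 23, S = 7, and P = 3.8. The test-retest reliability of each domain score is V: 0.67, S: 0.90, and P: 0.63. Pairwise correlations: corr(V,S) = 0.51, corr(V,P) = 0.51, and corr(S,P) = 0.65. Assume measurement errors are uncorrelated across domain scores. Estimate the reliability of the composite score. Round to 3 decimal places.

Var(V+S+P) = 23² + 7² + 3.8² + 2·[23·7·0.51 + 23·3.8·0.51 + 7·3.8·0.65] = 592.44 + 287.948 = 880.388.
Under uncorrelated errors the observed covariances equal the true-score covariances, so only the own-variance terms attenuate.
True-score variance = [23²·0.67 + 7²·0.90 + 3.8²·0.63] + 287.948 = 407.627 + 287.948 = 695.575.
Reliability = 695.575 / 880.388 = 0.790.

0.790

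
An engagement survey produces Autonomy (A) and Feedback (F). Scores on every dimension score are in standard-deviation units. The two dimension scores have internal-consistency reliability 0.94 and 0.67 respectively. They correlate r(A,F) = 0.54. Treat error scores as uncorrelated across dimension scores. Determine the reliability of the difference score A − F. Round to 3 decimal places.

0.576

Var(A−F) = 1 + 1 − 2·0.54 = 2 − 1.08 = 0.92.
Under uncorrelated errors the observed covariances equal the true-score covariances, so only the own-variance terms attenuate.
True-score variance = [0.94 + 0.67] − 1.08 = 1.61 − 1.08 = 0.53.
Reliability = 0.53 / 0.92 = 0.576.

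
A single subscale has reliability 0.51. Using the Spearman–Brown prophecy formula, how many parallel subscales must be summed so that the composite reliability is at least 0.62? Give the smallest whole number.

2

k ≥ ρ*(1−ρ₁)/(ρ₁(1−ρ*)) = 0.62·0.49 / (0.51·0.38) = 1.568.
Smallest integer k = 2.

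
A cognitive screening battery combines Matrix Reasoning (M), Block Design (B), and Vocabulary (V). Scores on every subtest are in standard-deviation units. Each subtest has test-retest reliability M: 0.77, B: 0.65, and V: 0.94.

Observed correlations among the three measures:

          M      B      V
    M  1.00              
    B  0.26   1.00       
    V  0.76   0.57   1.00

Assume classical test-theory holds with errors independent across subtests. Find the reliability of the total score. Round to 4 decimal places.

0.8964

Var(M+B+V) = 3 + 2·[0.26 + 0.76 + 0.57] = 3 + 3.18 = 6.18.
Under uncorrelated errors the observed covariances equal the true-score covariances, so only the own-variance terms attenuate.
True-score variance = [0.77 + 0.65 + 0.94] + 3.18 = 2.36 + 3.18 = 5.54.
Reliability = 5.54 / 6.18 = 0.8964.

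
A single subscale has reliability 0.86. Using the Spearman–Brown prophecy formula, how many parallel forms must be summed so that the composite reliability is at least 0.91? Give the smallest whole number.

2

k ≥ ρ*(1−ρ₁)/(ρ₁(1−ρ*)) = 0.91·0.14 / (0.86·0.09) = 1.646.
Smallest integer k = 2.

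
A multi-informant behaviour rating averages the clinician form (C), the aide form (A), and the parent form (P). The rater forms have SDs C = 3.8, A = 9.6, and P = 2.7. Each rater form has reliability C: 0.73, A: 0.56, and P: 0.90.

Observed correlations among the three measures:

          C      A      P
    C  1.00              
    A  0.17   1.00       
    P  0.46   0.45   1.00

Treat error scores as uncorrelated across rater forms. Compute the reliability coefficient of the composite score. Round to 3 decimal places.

0.716

Var(C+A+P) = 3.8² + 9.6² + 2.7² + 2·[3.8·9.6·0.17 + 3.8·2.7·0.46 + 9.6·2.7·0.45] = 113.89 + 45.1704 = 159.06.
Because errors are independent across components, Cov(Tᵢ,Tⱼ) = Cov(Xᵢ,Xⱼ); the off-diagonal part of the true-score variance is the same as above.
True-score variance = [3.8²·0.73 + 9.6²·0.56 + 2.7²·0.90] + 45.1704 = 68.7118 + 45.1704 = 113.882.
Reliability = 113.882 / 159.06 = 0.716.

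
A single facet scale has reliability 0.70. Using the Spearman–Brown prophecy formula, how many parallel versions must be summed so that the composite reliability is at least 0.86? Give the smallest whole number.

k ≥ ρ*(1−ρ₁)/(ρ₁(1−ρ*)) = 0.86·0.30 / (0.70·0.14) = 2.633.
Smallest integer k = 3.

3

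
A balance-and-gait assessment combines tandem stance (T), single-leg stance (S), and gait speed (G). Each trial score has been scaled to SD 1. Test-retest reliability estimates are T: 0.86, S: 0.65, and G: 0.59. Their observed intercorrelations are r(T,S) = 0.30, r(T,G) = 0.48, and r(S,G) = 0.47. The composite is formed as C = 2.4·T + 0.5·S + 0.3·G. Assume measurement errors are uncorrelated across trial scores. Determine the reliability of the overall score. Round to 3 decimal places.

Var(C) = 2.4² + 0.5² + 0.3² + 2·[1.2·0.30 + 0.72·0.48 + 0.15·0.47] = 6.1 + 1.5522 = 7.6522.
Because errors are independent across components, Cov(Tᵢ,Tⱼ) = Cov(Xᵢ,Xⱼ); the off-diagonal part of the true-score variance is the same as above.
True-score variance = [2.4²·0.86 + 0.5²·0.65 + 0.3²·0.59] + 1.5522 = 5.1692 + 1.5522 = 6.7214.
Reliability = 6.7214 / 7.6522 = 0.878.

0.878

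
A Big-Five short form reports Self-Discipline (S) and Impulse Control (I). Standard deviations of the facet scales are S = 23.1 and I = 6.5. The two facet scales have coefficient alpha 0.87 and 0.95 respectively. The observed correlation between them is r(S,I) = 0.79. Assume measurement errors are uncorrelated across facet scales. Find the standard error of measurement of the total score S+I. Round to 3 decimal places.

8.455

Var(total) = 575.86 + 237.237 = 813.097.
True-score variance = 504.378 + 237.237 = 741.615, so reliability = 0.9121.
Error variance = 813.097 − 741.615 = 71.4818; SEM = √71.4818 = 8.455.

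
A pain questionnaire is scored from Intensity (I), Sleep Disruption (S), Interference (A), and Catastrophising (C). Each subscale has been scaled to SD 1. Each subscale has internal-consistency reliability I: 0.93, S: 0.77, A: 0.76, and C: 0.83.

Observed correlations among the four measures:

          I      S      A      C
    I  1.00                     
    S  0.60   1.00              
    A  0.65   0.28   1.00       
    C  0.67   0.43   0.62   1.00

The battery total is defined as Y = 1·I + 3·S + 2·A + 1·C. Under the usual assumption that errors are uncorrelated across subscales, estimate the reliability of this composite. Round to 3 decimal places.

0.894

Var(Y) = 1 + 3² + 2² + 1 + 2·[3·0.60 + 2·0.65 + 0.67 + 6·0.28 + 3·0.43 + 2·0.62] = 15 + 15.96 = 30.96.
Because errors are independent across components, Cov(Tᵢ,Tⱼ) = Cov(Xᵢ,Xⱼ); the off-diagonal part of the true-score variance is the same as above.
True-score variance = [0.93 + 3²·0.77 + 2²·0.76 + 0.83] + 15.96 = 11.73 + 15.96 = 27.69.
Reliability = 27.69 / 30.96 = 0.894.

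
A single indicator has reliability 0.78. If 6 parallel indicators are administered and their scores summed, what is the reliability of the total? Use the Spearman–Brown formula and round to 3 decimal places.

0.955

ρ_k = kρ / (1 + (k−1)ρ) = 6·0.78 / (1 + 5·0.78) = 4.680 / 4.900 = 0.955.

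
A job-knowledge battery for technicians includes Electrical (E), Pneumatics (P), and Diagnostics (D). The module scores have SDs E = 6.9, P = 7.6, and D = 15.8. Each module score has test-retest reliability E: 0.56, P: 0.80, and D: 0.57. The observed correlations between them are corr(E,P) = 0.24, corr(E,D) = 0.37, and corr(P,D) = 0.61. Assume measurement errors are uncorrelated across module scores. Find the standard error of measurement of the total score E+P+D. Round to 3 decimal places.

Var(total) = 355.01 + 252.344 = 607.354.
True-score variance = 215.164 + 252.344 = 467.508, so reliability = 0.7697.
Error variance = 607.354 − 467.508 = 139.846; SEM = √139.846 = 11.826.

11.826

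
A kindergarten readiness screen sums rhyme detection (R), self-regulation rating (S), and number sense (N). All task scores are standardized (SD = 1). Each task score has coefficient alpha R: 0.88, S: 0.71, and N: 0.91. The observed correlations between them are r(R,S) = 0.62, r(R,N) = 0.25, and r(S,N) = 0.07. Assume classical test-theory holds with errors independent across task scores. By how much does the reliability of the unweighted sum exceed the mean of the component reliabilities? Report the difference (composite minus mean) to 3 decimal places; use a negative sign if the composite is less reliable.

Var(sum) = 3 + 1.88 = 4.88; true-score variance = 2.5 + 1.88 = 4.38; composite reliability = 0.8975.
Mean component reliability = 0.8333.
Difference = 0.8975 − 0.8333 = 0.064.

0.064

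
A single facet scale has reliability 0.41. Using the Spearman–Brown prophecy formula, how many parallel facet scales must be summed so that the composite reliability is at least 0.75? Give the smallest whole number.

5

k ≥ ρ*(1−ρ₁)/(ρ₁(1−ρ*)) = 0.75·0.59 / (0.41·0.25) = 4.317.
Smallest integer k = 5.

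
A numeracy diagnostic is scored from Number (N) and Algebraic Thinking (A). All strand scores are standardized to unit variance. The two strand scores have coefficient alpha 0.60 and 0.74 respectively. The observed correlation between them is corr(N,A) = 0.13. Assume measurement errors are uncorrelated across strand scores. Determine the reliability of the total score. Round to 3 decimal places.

Var(N+A) = 2 + 2·[0.13] = 2 + 0.26 = 2.26.
Under uncorrelated errors the observed covariances equal the true-score covariances, so only the own-variance terms attenuate.
True-score variance = [0.60 + 0.74] + 0.26 = 1.34 + 0.26 = 1.6.
Reliability = 1.6 / 2.26 = 0.708.

0.708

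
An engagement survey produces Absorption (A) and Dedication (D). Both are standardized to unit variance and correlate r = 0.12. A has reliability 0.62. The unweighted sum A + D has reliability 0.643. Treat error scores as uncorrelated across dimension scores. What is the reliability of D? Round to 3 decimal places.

Var(A+D) = 2 + 2·0.12 = 2.240.
True-score variance = ρ_A + ρ_D + 2·0.12, so 0.643 = (0.62 + ρ_D + 0.24) / 2.240.
ρ_D = 0.643·2.240 − 0.62 − 0.24 = 0.580.

0.580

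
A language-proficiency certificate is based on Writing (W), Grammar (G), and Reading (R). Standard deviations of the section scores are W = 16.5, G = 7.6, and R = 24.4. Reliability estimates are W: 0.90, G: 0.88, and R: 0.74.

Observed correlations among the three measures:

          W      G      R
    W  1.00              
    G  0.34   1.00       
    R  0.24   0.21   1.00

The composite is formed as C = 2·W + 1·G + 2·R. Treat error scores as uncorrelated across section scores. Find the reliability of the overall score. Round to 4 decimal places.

Var(C) = 2²·16.5² + 7.6² + 2²·24.4² + 2·[2·16.5·7.6·0.34 + 4·16.5·24.4·0.24 + 2·7.6·24.4·0.21] = 3528.2 + 1099.31 = 4627.51.
With uncorrelated errors the cross-covariances are all true-score covariance, so they carry over unchanged; only the diagonal terms shrink to ρᵢσᵢ².
True-score variance = [2²·16.5²·0.90 + 7.6²·0.88 + 2²·24.4²·0.74] + 1099.31 = 2793.19 + 1099.31 = 3892.5.
Reliability = 3892.5 / 4627.51 = 0.8412.

0.8412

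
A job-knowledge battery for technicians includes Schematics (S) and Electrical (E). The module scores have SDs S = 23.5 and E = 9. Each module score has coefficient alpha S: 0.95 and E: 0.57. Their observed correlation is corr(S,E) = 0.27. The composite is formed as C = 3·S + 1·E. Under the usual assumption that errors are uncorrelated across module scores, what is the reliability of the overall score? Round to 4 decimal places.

0.9475

Var(C) = 3²·23.5² + 9² + 2·[3·23.5·9·0.27] = 5051.25 + 342.63 = 5393.88.
Because errors are independent across components, Cov(Tᵢ,Tⱼ) = Cov(Xᵢ,Xⱼ); the off-diagonal part of the true-score variance is the same as above.
True-score variance = [3²·23.5²·0.95 + 9²·0.57] + 342.63 = 4767.91 + 342.63 = 5110.54.
Reliability = 5110.54 / 5393.88 = 0.9475.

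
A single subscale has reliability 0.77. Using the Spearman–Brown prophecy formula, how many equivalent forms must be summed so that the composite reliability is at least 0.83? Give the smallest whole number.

k ≥ ρ*(1−ρ₁)/(ρ₁(1−ρ*)) = 0.83·0.23 / (0.77·0.17) = 1.458.
Smallest integer k = 2.

2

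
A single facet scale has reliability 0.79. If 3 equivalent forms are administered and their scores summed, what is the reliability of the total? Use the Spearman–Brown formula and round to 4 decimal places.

ρ_k = kρ / (1 + (k−1)ρ) = 3·0.79 / (1 + 2·0.79) = 2.370 / 2.580 = 0.9186.

0.9186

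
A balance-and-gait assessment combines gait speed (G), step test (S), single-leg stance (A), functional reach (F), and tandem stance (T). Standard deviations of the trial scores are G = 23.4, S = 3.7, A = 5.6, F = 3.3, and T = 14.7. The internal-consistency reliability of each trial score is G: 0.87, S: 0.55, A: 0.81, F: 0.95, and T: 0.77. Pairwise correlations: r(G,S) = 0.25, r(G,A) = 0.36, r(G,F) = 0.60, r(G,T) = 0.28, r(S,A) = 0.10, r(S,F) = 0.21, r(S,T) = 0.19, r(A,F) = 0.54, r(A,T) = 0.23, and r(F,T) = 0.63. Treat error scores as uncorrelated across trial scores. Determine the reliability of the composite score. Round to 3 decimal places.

Var(G+S+A+F+T) = 23.4² + 3.7² + 5.6² + 3.3² + 14.7² + 2·[23.4·3.7·0.25 + 23.4·5.6·0.36 + 23.4·3.3·0.60 + 23.4·14.7·0.28 + 3.7·5.6·0.10 + 3.7·3.3·0.21 + 3.7·14.7·0.19 + 5.6·3.3·0.54 + 5.6·14.7·0.23 + 3.3·14.7·0.63] = 819.59 + 571.82 = 1391.41.
Because errors are independent across components, Cov(Tᵢ,Tⱼ) = Cov(Xᵢ,Xⱼ); the off-diagonal part of the true-score variance is the same as above.
True-score variance = [23.4²·0.87 + 3.7²·0.55 + 5.6²·0.81 + 3.3²·0.95 + 14.7²·0.77] + 571.82 = 686.043 + 571.82 = 1257.86.
Reliability = 1257.86 / 1391.41 = 0.904.

0.904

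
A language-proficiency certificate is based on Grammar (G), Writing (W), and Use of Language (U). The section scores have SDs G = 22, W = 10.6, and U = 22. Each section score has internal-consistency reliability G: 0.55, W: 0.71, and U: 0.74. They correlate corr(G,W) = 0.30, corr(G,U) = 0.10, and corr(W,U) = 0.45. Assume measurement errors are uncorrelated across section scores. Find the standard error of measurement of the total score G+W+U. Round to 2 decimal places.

Var(total) = 1080.36 + 446.6 = 1526.96.
True-score variance = 704.136 + 446.6 = 1150.74, so reliability = 0.7536.
Error variance = 1526.96 − 1150.74 = 376.224; SEM = √376.224 = 19.40.

19.40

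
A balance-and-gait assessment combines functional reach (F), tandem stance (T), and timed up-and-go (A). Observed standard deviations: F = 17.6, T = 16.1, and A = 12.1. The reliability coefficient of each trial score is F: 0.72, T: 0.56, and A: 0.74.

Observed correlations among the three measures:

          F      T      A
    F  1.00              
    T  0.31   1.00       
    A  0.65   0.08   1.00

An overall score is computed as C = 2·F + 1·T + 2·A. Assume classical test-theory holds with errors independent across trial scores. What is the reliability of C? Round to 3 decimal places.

0.830

Var(C) = 2²·17.6² + 16.1² + 2²·12.1² + 2·[2·17.6·16.1·0.31 + 4·17.6·12.1·0.65 + 2·16.1·12.1·0.08] = 2083.89 + 1521.1 = 3604.99.
Because errors are independent across components, Cov(Tᵢ,Tⱼ) = Cov(Xᵢ,Xⱼ); the off-diagonal part of the true-score variance is the same as above.
True-score variance = [2²·17.6²·0.72 + 16.1²·0.56 + 2²·12.1²·0.74] + 1521.1 = 1470.64 + 1521.1 = 2991.74.
Reliability = 2991.74 / 3604.99 = 0.830.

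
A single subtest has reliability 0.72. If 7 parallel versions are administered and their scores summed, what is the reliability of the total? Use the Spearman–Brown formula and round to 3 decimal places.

ρ_k = kρ / (1 + (k−1)ρ) = 7·0.72 / (1 + 6·0.72) = 5.040 / 5.320 = 0.947.

0.947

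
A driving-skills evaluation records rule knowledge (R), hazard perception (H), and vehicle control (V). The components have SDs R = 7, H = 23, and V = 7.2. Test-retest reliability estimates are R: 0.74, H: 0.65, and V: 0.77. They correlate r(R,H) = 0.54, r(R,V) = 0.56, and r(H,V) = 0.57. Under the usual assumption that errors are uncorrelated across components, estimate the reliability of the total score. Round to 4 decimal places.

Var(R+H+V) = 7² + 23² + 7.2² + 2·[7·23·0.54 + 7·7.2·0.56 + 23·7.2·0.57] = 629.84 + 419.112 = 1048.95.
With uncorrelated errors the cross-covariances are all true-score covariance, so they carry over unchanged; only the diagonal terms shrink to ρᵢσᵢ².
True-score variance = [7²·0.74 + 23²·0.65 + 7.2²·0.77] + 419.112 = 420.027 + 419.112 = 839.139.
Reliability = 839.139 / 1048.95 = 0.8000.

0.8000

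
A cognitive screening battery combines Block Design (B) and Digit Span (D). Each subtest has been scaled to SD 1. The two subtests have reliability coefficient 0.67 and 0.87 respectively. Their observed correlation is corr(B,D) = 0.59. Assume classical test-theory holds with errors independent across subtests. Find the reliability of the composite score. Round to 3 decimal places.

Var(B+D) = 2 + 2·[0.59] = 2 + 1.18 = 3.18.
With uncorrelated errors the cross-covariances are all true-score covariance, so they carry over unchanged; only the diagonal terms shrink to ρᵢσᵢ².
True-score variance = [0.67 + 0.87] + 1.18 = 1.54 + 1.18 = 2.72.
Reliability = 2.72 / 3.18 = 0.855.

0.855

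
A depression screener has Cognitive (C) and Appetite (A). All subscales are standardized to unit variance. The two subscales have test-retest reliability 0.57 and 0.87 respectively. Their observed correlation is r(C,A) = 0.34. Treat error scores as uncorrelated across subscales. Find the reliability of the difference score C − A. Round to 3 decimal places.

Var(C−A) = 1 + 1 − 2·0.34 = 2 − 0.68 = 1.32.
Under uncorrelated errors the observed covariances equal the true-score covariances, so only the own-variance terms attenuate.
True-score variance = [0.57 + 0.87] − 0.68 = 1.44 − 0.68 = 0.76.
Reliability = 0.76 / 1.32 = 0.576.

0.576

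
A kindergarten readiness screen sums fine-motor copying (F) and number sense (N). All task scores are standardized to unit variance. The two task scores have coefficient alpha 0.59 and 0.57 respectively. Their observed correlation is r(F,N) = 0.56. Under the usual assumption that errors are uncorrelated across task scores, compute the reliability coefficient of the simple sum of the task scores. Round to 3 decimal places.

Var(F+N) = 2 + 2·[0.56] = 2 + 1.12 = 3.12.
Because errors are independent across components, Cov(Tᵢ,Tⱼ) = Cov(Xᵢ,Xⱼ); the off-diagonal part of the true-score variance is the same as above.
True-score variance = [0.59 + 0.57] + 1.12 = 1.16 + 1.12 = 2.28.
Reliability = 2.28 / 3.12 = 0.731.

0.731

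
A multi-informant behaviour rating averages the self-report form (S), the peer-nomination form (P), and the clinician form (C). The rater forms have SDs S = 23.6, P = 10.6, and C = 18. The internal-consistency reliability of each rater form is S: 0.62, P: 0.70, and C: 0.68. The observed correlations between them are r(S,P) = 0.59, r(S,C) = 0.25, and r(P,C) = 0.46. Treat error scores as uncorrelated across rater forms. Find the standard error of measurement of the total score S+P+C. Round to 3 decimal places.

Var(total) = 993.32 + 683.125 = 1676.44.
True-score variance = 644.287 + 683.125 = 1327.41, so reliability = 0.7918.
Error variance = 1676.44 − 1327.41 = 349.033; SEM = √349.033 = 18.682.

18.682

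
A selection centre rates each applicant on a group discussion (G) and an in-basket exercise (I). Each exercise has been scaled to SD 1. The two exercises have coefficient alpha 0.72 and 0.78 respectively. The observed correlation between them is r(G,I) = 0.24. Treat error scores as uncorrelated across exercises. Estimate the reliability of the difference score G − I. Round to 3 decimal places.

0.671

Var(G−I) = 1 + 1 − 2·0.24 = 2 − 0.48 = 1.52.
With uncorrelated errors the cross-covariances are all true-score covariance, so they carry over unchanged; only the diagonal terms shrink to ρᵢσᵢ².
True-score variance = [0.72 + 0.78] − 0.48 = 1.5 − 0.48 = 1.02.
Reliability = 1.02 / 1.52 = 0.671.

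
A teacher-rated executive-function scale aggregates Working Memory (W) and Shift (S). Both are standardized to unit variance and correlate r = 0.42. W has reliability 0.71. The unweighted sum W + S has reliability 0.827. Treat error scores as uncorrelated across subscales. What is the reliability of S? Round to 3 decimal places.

0.799

Var(W+S) = 2 + 2·0.42 = 2.840.
True-score variance = ρ_W + ρ_S + 2·0.42, so 0.827 = (0.71 + ρ_S + 0.84) / 2.840.
ρ_S = 0.827·2.840 − 0.71 − 0.84 = 0.799.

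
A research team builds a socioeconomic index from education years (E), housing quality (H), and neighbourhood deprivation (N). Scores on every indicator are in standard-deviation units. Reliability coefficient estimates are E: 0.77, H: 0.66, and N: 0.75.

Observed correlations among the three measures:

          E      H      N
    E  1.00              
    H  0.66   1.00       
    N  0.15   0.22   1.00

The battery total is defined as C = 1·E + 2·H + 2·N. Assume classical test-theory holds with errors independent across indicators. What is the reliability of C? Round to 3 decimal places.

Var(C) = 1 + 2² + 2² + 2·[2·0.66 + 2·0.15 + 4·0.22] = 9 + 5 = 14.
Under uncorrelated errors the observed covariances equal the true-score covariances, so only the own-variance terms attenuate.
True-score variance = [0.77 + 2²·0.66 + 2²·0.75] + 5 = 6.41 + 5 = 11.41.
Reliability = 11.41 / 14 = 0.815.

0.815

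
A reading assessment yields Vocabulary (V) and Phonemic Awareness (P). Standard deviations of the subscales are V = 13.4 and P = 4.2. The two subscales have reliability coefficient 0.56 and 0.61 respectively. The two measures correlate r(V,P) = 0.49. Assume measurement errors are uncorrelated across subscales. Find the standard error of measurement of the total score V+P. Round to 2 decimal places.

9.27

Var(total) = 197.2 + 55.1544 = 252.354.
True-score variance = 111.314 + 55.1544 = 166.468, so reliability = 0.6597.
Error variance = 252.354 − 166.468 = 85.886; SEM = √85.886 = 9.27.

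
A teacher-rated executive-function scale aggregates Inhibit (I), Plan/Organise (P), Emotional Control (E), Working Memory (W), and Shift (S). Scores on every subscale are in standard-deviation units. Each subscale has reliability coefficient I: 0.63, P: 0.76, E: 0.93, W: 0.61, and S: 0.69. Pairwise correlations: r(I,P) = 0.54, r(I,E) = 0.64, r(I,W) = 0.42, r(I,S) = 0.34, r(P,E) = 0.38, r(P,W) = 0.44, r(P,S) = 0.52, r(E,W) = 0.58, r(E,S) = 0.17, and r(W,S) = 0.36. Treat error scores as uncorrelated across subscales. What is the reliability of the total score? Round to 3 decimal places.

0.900

Var(I+P+E+W+S) = 5 + 2·[0.54 + 0.64 + 0.42 + 0.34 + 0.38 + 0.44 + 0.52 + 0.58 + 0.17 + 0.36] = 5 + 8.78 = 13.78.
Under uncorrelated errors the observed covariances equal the true-score covariances, so only the own-variance terms attenuate.
True-score variance = [0.63 + 0.76 + 0.93 + 0.61 + 0.69] + 8.78 = 3.62 + 8.78 = 12.4.
Reliability = 12.4 / 13.78 = 0.900.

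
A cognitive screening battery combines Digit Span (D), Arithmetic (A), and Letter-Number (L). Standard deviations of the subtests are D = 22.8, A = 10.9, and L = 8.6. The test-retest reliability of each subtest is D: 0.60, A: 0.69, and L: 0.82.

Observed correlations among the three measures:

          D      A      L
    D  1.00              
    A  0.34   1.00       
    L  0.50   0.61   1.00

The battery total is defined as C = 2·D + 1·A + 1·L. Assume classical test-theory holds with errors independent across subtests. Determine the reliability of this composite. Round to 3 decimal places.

0.717

Var(C) = 2²·22.8² + 10.9² + 8.6² + 2·[2·22.8·10.9·0.34 + 2·22.8·8.6·0.50 + 10.9·8.6·0.61] = 2272.13 + 844.51 = 3116.64.
Under uncorrelated errors the observed covariances equal the true-score covariances, so only the own-variance terms attenuate.
True-score variance = [2²·22.8²·0.60 + 10.9²·0.69 + 8.6²·0.82] + 844.51 = 1390.24 + 844.51 = 2234.75.
Reliability = 2234.75 / 3116.64 = 0.717.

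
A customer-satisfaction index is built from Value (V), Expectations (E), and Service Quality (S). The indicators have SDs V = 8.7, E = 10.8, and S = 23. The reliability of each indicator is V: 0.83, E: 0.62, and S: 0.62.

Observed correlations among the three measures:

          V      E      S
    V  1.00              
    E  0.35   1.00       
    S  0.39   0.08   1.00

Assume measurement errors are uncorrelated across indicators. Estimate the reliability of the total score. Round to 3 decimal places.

Var(V+E+S) = 8.7² + 10.8² + 23² + 2·[8.7·10.8·0.35 + 8.7·23·0.39 + 10.8·23·0.08] = 721.33 + 261.594 = 982.924.
Under uncorrelated errors the observed covariances equal the true-score covariances, so only the own-variance terms attenuate.
True-score variance = [8.7²·0.83 + 10.8²·0.62 + 23²·0.62] + 261.594 = 463.12 + 261.594 = 724.714.
Reliability = 724.714 / 982.924 = 0.737.

0.737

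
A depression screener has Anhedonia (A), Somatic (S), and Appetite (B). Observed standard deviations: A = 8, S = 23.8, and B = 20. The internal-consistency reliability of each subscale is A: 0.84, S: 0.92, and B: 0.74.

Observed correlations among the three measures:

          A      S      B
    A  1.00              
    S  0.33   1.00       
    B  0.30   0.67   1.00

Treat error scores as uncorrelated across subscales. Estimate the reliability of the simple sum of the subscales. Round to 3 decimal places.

Var(A+S+B) = 8² + 23.8² + 20² + 2·[8·23.8·0.33 + 8·20·0.30 + 23.8·20·0.67] = 1030.44 + 859.504 = 1889.94.
Under uncorrelated errors the observed covariances equal the true-score covariances, so only the own-variance terms attenuate.
True-score variance = [8²·0.84 + 23.8²·0.92 + 20²·0.74] + 859.504 = 870.885 + 859.504 = 1730.39.
Reliability = 1730.39 / 1889.94 = 0.916.

0.916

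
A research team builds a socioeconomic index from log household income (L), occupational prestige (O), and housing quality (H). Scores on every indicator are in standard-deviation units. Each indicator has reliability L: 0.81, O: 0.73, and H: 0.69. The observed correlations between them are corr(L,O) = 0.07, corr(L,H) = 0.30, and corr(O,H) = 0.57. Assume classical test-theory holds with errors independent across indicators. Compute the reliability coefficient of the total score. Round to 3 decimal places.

0.842

Var(L+O+H) = 3 + 2·[0.07 + 0.30 + 0.57] = 3 + 1.88 = 4.88.
With uncorrelated errors the cross-covariances are all true-score covariance, so they carry over unchanged; only the diagonal terms shrink to ρᵢσᵢ².
True-score variance = [0.81 + 0.73 + 0.69] + 1.88 = 2.23 + 1.88 = 4.11.
Reliability = 4.11 / 4.88 = 0.842.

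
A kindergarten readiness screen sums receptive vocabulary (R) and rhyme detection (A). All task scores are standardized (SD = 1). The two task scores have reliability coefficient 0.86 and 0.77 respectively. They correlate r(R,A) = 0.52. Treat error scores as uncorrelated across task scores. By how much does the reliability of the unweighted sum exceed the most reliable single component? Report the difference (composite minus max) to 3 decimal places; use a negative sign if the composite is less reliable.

Var(sum) = 2 + 1.04 = 3.04; true-score variance = 1.63 + 1.04 = 2.67; composite reliability = 0.8783.
Max component reliability = 0.8600.
Difference = 0.8783 − 0.8600 = 0.018.

0.018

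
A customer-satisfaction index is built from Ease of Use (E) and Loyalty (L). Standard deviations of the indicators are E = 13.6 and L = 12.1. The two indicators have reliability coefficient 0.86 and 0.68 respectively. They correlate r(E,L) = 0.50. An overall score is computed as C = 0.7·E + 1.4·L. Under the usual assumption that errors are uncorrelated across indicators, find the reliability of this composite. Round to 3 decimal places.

Var(C) = 0.7²·13.6² + 1.4²·12.1² + 2·[0.98·13.6·12.1·0.50] = 377.594 + 161.269 = 538.863.
With uncorrelated errors the cross-covariances are all true-score covariance, so they carry over unchanged; only the diagonal terms shrink to ρᵢσᵢ².
True-score variance = [0.7²·13.6²·0.86 + 1.4²·12.1²·0.68] + 161.269 = 273.077 + 161.269 = 434.346.
Reliability = 434.346 / 538.863 = 0.806.

0.806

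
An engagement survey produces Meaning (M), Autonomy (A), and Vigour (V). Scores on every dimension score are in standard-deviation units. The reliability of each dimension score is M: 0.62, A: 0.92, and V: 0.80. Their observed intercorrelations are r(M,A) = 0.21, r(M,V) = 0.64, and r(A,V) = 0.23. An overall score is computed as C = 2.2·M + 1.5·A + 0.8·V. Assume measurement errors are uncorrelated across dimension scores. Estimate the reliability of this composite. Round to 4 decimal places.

0.8199

Var(C) = 2.2² + 1.5² + 0.8² + 2·[3.3·0.21 + 1.76·0.64 + 1.2·0.23] = 7.73 + 4.1908 = 11.9208.
Because errors are independent across components, Cov(Tᵢ,Tⱼ) = Cov(Xᵢ,Xⱼ); the off-diagonal part of the true-score variance is the same as above.
True-score variance = [2.2²·0.62 + 1.5²·0.92 + 0.8²·0.80] + 4.1908 = 5.5828 + 4.1908 = 9.7736.
Reliability = 9.7736 / 11.9208 = 0.8199.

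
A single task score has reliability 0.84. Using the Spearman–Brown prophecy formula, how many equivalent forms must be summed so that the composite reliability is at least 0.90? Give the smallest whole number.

k ≥ ρ*(1−ρ₁)/(ρ₁(1−ρ*)) = 0.90·0.16 / (0.84·0.10) = 1.714.
Smallest integer k = 2.

2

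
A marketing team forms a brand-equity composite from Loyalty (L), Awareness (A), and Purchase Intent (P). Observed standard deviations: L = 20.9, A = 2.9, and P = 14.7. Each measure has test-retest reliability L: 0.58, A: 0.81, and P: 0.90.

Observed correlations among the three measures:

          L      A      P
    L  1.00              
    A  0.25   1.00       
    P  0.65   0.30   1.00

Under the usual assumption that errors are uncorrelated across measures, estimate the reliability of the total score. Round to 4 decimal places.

0.8149

Var(L+A+P) = 20.9² + 2.9² + 14.7² + 2·[20.9·2.9·0.25 + 20.9·14.7·0.65 + 2.9·14.7·0.30] = 661.31 + 455.282 = 1116.59.
Under uncorrelated errors the observed covariances equal the true-score covariances, so only the own-variance terms attenuate.
True-score variance = [20.9²·0.58 + 2.9²·0.81 + 14.7²·0.90] + 455.282 = 454.643 + 455.282 = 909.925.
Reliability = 909.925 / 1116.59 = 0.8149.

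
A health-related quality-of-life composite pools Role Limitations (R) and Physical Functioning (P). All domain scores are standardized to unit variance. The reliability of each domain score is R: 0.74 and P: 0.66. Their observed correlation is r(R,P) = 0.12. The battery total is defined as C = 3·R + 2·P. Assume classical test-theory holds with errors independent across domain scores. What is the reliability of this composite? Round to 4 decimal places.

0.7438

Var(C) = 3² + 2² + 2·[6·0.12] = 13 + 1.44 = 14.44.
Because errors are independent across components, Cov(Tᵢ,Tⱼ) = Cov(Xᵢ,Xⱼ); the off-diagonal part of the true-score variance is the same as above.
True-score variance = [3²·0.74 + 2²·0.66] + 1.44 = 9.3 + 1.44 = 10.74.
Reliability = 10.74 / 14.44 = 0.7438.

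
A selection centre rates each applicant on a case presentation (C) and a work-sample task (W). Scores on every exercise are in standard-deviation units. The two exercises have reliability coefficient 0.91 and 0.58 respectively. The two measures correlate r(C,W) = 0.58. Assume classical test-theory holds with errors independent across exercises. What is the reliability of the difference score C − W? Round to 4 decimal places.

0.3929

Var(C−W) = 1 + 1 − 2·0.58 = 2 − 1.16 = 0.84.
Because errors are independent across components, Cov(Tᵢ,Tⱼ) = Cov(Xᵢ,Xⱼ); the off-diagonal part of the true-score variance is the same as above.
True-score variance = [0.91 + 0.58] − 1.16 = 1.49 − 1.16 = 0.33.
Reliability = 0.33 / 0.84 = 0.3929.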